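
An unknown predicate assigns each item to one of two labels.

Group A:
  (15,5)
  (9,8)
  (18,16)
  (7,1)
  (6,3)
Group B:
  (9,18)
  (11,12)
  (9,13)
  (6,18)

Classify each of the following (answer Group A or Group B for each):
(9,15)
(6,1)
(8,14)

Group B, Group A, Group B

The simplest hypothesis consistent with all the labels is: first > second.
Group B: (9,15), since 9 < 15. Group A: (6,1), since 6 > 1. Group B: (8,14), since 8 < 14.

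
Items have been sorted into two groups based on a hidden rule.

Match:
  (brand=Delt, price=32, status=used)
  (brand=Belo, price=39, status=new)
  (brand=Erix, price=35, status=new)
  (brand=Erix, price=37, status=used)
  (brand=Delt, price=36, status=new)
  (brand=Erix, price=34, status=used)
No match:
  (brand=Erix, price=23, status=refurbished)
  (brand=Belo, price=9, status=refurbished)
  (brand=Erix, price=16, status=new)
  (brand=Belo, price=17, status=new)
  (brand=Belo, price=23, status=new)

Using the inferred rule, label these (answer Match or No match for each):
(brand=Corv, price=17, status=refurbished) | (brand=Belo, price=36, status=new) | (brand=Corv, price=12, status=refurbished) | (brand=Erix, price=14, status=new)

The simplest hypothesis consistent with all the labels is: price ≥ 32.
(brand=Corv, price=17, status=refurbished): price = 17 — doesn't match, so No match. (brand=Belo, price=36, status=new): price = 36 — meets the rule, so Match. (brand=Corv, price=12, status=refurbished): price = 12 — doesn't match, so No match. (brand=Erix, price=14, status=new): price = 14 — doesn't match, so No match.

No match, Match, No match, No match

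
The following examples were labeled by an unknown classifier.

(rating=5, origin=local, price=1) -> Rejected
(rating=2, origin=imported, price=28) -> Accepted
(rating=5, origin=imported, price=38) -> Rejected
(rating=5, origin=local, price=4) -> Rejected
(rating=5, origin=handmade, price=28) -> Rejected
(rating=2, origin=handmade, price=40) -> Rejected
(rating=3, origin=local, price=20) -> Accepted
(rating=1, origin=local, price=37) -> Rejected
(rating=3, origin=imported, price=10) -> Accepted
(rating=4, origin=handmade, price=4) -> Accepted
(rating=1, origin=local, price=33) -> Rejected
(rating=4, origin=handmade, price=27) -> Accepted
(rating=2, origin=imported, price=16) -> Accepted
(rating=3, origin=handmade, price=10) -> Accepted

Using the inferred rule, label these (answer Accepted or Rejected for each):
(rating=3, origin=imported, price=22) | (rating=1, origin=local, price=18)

Accepted, Accepted

The common property of the 'Accepted' items is: rating ≤ 4 AND price ≤ 28. No 'Rejected' item has it.
(rating=3, origin=imported, price=22): rating = 3, price = 22 — has this property, so Accepted. (rating=1, origin=local, price=18): rating = 1, price = 18 — has this property, so Accepted.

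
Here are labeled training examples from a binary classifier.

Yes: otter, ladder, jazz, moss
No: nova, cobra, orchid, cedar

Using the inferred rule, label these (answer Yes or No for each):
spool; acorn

Yes, No

The rule appears to be: has a double letter.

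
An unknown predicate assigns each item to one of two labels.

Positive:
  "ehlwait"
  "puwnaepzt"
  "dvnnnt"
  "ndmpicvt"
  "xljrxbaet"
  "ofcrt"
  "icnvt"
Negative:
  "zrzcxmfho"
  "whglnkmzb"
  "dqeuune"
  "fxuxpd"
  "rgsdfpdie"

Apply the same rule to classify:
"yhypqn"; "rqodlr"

The common property of the 'Positive' items is: contains 't'. No 'Negative' item has it.
"yhypqn": Negative (no 't').
"rqodlr": Negative (no 't').

Negative, Negative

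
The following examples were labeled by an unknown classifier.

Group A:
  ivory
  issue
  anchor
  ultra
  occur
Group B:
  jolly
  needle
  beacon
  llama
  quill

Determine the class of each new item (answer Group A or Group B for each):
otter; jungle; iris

Group A, Group B, Group A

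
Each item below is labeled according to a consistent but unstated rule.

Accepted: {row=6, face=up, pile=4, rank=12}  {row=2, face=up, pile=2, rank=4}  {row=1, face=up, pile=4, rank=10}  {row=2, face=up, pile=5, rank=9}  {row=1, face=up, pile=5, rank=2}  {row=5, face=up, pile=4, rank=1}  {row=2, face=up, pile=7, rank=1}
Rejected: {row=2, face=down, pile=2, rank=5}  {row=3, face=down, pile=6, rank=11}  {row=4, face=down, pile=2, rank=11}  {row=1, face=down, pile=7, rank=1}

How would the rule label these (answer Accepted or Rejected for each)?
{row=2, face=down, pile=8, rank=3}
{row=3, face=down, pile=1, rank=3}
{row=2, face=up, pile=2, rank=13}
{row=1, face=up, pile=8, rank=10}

The classifier is using: face is up.
{row=2, face=down, pile=8, rank=3} — face is down, hence Rejected.
{row=3, face=down, pile=1, rank=3} — face is down, hence Rejected.
{row=2, face=up, pile=2, rank=13} — face is up, hence Accepted.
{row=1, face=up, pile=8, rank=10} — face is up, hence Accepted.

Rejected, Rejected, Accepted, Accepted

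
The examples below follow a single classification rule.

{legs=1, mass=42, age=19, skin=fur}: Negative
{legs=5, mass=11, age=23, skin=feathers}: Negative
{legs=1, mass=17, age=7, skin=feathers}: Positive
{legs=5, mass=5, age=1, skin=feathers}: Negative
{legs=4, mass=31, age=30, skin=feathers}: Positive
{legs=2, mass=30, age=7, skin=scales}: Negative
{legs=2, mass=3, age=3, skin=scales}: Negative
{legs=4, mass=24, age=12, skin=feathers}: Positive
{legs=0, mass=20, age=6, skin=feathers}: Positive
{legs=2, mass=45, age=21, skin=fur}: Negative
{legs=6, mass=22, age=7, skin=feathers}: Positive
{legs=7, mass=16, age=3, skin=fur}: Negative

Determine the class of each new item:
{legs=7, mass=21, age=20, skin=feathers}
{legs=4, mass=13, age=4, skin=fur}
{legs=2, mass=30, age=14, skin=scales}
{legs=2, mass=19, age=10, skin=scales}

A rule that fits every label: skin is feathers AND mass ≥ 16 — true of each 'Positive' example, false of each 'Negative' one.
{legs=7, mass=21, age=20, skin=feathers} → skin is feathers, mass = 21 → Positive. {legs=4, mass=13, age=4, skin=fur} → skin is fur, mass = 13 → Negative. {legs=2, mass=30, age=14, skin=scales} → skin is scales, mass = 30 → Negative. {legs=2, mass=19, age=10, skin=scales} → skin is scales, mass = 19 → Negative.

Positive, Negative, Negative, Negative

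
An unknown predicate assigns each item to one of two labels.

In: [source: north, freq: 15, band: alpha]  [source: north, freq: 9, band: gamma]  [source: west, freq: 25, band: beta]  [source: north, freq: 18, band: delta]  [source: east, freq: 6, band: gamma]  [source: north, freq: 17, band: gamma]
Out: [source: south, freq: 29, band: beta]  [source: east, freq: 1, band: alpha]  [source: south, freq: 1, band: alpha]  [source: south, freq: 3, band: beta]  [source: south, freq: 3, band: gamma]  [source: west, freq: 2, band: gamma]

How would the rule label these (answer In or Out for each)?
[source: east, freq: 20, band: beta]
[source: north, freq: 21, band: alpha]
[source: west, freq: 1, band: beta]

In, In, Out

The rule appears to be: freq ≥ 6 AND freq ≤ 25.
[source: east, freq: 20, band: beta]: freq = 20 — qualifies, so In. [source: north, freq: 21, band: alpha]: freq = 21 — qualifies, so In. [source: west, freq: 1, band: beta]: freq = 1 — does not fit, so Out.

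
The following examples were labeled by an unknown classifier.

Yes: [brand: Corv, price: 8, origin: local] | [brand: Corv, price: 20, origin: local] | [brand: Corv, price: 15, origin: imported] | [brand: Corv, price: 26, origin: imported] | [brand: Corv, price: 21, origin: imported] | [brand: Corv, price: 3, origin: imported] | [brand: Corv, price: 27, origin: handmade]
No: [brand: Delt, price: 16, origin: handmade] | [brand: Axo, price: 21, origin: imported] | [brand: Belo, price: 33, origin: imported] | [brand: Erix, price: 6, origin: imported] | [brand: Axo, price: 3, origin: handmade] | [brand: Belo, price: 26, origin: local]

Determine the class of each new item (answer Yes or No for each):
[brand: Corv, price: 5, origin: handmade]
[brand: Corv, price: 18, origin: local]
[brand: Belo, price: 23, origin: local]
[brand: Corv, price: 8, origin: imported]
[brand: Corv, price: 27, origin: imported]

Yes, Yes, No, Yes, Yes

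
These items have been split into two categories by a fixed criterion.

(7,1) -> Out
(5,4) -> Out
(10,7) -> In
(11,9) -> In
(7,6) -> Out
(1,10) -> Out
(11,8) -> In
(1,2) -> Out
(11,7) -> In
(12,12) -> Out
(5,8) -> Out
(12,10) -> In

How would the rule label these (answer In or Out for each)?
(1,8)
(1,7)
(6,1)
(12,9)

The classifier is using: first > second AND sum ≥ 17.
(1,8) → 1 < 8, 1+8 = 9 → Out. (1,7) → 1 < 7, 1+7 = 8 → Out. (6,1) → 6 > 1, 6+1 = 7 → Out. (12,9) → 12 > 9, 12+9 = 21 → In.

Out, Out, Out, In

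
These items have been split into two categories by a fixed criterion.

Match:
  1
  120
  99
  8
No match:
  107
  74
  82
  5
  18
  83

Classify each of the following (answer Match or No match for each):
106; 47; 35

Match, No match, No match

'Match' ⟺ ≡ 1 (mod 7).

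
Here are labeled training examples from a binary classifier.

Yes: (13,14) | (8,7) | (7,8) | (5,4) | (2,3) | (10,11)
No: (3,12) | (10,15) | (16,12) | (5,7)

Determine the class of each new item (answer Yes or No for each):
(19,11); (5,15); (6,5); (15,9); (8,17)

One predicate separates the groups cleanly: |first − second| ≤ 1.
(19,11) → |19−11| = 8 → No. (5,15) → |5−15| = 10 → No. (6,5) → |6−5| = 1 → Yes. (15,9) → |15−9| = 6 → No. (8,17) → |8−17| = 9 → No.

No, No, Yes, No, No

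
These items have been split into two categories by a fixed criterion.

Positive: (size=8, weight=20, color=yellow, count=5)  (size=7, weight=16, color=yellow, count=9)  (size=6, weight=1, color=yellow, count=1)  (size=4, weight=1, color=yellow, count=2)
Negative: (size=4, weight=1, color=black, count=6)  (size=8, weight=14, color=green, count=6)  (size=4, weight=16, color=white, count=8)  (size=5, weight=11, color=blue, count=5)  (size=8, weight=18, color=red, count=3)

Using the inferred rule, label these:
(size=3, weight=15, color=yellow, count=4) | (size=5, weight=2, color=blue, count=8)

Positive, Negative

The pattern is that an item is 'Positive' exactly when: color is yellow.
(size=3, weight=15, color=yellow, count=4): color is yellow — checks out, so Positive.
(size=5, weight=2, color=blue, count=8): color is blue — lacks this property, so Negative.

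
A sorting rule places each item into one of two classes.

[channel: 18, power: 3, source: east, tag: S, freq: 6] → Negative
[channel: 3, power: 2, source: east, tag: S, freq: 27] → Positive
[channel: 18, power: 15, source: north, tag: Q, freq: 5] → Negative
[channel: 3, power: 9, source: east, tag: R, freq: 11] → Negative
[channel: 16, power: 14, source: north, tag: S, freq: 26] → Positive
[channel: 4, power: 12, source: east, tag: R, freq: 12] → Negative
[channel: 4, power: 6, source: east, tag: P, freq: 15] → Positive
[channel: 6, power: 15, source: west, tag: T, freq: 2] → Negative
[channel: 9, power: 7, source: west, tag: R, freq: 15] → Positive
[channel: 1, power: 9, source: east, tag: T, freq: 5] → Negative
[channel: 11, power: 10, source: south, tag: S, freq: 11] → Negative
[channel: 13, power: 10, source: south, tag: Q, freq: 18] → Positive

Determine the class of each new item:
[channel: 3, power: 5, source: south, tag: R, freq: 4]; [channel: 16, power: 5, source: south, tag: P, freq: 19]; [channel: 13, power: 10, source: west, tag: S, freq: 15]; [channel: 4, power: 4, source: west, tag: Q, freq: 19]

Rule: freq ≥ 15. This holds for each 'Positive' example and fails for each 'Negative' one.
[channel: 3, power: 5, source: south, tag: R, freq: 4]: freq = 4, does not satisfy this → Negative. [channel: 16, power: 5, source: south, tag: P, freq: 19]: freq = 19, meets the rule → Positive. [channel: 13, power: 10, source: west, tag: S, freq: 15]: freq = 15, meets the rule → Positive. [channel: 4, power: 4, source: west, tag: Q, freq: 19]: freq = 19, meets the rule → Positive.

Negative, Positive, Positive, Positive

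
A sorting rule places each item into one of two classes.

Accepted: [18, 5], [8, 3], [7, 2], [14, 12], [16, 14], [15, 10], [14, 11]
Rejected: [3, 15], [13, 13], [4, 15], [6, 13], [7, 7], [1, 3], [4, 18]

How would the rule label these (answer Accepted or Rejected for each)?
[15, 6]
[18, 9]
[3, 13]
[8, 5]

Accepted, Accepted, Rejected, Accepted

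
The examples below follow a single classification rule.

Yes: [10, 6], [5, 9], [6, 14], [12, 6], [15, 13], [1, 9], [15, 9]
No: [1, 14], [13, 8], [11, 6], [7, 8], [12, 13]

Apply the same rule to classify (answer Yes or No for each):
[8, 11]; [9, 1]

No, Yes

Rule: sum is even. This holds for each 'Yes' example and fails for each 'No' one.
[8, 11]: 8+11 = 19, fails the rule → No.
[9, 1]: 9+1 = 10, satisfies this → Yes.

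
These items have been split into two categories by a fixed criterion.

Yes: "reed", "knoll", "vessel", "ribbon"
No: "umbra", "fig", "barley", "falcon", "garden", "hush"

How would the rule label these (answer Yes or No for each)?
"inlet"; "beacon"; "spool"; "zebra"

No, No, Yes, No

'Yes' ⟺ has a double letter.
"inlet" — no doubled letter, hence No.
"beacon" — no doubled letter, hence No.
"spool" — 'oo' doubled, hence Yes.
"zebra" — no doubled letter, hence No.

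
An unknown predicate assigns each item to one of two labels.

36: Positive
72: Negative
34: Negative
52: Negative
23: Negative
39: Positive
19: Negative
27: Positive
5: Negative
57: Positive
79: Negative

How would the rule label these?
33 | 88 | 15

Rule: multiple of 3 AND at most 57. This holds for each 'Positive' example and fails for each 'Negative' one.

Positive, Negative, Positive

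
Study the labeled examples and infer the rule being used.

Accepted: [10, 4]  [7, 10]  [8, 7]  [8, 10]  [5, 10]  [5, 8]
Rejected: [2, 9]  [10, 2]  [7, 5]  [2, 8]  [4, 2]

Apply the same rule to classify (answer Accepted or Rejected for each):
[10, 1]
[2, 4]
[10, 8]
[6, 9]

A rule that fits every label: sum ≥ 13 — true of each 'Accepted' example, false of each 'Rejected' one.
[10, 1]: Rejected (10+1 = 11). [2, 4]: Rejected (2+4 = 6). [10, 8]: Accepted (10+8 = 18). [6, 9]: Accepted (6+9 = 15).

Rejected, Rejected, Accepted, Accepted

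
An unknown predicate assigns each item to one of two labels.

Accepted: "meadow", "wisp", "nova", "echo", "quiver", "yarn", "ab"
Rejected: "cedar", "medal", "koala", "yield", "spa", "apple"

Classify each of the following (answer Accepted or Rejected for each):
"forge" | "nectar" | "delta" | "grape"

Rejected, Accepted, Rejected, Rejected

All 'Accepted' examples share one property — even length — and every 'Rejected' example lacks it.
"forge" — length 5, hence Rejected. "nectar" — length 6, hence Accepted. "delta" — length 5, hence Rejected. "grape" — length 5, hence Rejected.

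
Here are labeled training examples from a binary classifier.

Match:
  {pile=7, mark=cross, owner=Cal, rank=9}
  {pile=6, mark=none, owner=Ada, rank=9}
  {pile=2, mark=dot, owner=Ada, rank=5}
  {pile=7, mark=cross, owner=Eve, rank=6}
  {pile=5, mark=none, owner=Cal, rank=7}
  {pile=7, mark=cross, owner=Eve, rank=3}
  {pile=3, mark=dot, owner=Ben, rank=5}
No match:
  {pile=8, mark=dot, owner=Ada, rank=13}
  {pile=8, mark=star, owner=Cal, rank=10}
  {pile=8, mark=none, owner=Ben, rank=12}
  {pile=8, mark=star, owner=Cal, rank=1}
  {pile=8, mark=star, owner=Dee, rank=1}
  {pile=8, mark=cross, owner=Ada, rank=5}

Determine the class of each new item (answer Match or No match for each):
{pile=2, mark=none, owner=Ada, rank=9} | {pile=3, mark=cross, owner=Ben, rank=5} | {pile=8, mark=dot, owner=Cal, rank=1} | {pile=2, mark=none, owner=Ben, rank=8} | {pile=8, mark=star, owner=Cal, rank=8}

Rule: pile ≤ 7. This holds for each 'Match' example and fails for each 'No match' one.

Match, Match, No match, Match, No match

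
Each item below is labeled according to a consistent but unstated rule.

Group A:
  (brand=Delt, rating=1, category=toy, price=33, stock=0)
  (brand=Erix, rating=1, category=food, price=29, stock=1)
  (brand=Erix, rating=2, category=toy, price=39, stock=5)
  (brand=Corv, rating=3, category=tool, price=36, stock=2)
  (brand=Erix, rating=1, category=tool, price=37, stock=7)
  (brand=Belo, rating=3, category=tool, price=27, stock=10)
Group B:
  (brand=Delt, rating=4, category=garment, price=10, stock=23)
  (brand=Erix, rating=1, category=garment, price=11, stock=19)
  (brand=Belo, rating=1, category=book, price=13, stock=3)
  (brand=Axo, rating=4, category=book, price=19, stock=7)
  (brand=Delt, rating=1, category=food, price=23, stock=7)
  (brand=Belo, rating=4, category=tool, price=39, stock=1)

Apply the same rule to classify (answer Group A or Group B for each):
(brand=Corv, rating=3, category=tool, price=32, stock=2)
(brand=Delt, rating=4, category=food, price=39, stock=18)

Group A, Group B

'Group A' ⟺ rating ≤ 3 AND price ≥ 27.
(brand=Corv, rating=3, category=tool, price=32, stock=2): Group A (rating = 3, price = 32).
(brand=Delt, rating=4, category=food, price=39, stock=18): Group B (rating = 4, price = 39).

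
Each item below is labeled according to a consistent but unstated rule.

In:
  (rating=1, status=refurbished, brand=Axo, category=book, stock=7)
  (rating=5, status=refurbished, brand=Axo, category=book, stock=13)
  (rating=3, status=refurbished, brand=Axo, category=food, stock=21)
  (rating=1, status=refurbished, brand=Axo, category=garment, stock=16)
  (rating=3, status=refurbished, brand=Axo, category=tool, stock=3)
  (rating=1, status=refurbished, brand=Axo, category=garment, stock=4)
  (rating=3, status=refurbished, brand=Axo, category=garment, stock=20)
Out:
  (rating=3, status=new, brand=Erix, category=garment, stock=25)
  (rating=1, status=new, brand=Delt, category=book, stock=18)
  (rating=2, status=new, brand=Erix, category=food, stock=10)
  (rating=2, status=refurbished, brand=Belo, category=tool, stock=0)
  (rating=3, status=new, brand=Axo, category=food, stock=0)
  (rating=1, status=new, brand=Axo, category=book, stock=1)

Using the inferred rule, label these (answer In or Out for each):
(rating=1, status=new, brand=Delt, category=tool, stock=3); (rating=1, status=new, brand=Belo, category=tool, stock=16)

Out, Out

All 'In' examples share one property — status is refurbished AND brand is Axo — and every 'Out' example lacks it.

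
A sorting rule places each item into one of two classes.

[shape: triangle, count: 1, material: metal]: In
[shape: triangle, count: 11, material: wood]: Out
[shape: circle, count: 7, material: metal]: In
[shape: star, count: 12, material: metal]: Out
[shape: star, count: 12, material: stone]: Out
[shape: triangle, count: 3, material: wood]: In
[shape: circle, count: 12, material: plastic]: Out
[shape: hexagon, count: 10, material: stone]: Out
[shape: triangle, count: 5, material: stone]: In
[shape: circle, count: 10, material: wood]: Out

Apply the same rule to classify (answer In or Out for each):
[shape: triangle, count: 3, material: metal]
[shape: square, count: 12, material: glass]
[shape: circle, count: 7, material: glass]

In, Out, In

A rule that fits every label: count ≤ 7 — true of each 'In' example, false of each 'Out' one.
[shape: triangle, count: 3, material: metal]: In (count = 3). [shape: square, count: 12, material: glass]: Out (count = 12). [shape: circle, count: 7, material: glass]: In (count = 7).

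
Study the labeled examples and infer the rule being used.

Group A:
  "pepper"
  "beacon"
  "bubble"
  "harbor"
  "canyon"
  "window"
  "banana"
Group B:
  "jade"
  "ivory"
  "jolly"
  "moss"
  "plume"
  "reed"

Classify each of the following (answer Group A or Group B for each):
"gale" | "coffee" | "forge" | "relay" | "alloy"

Group B, Group A, Group B, Group B, Group B

The rule appears to be: length 6.
Group B: "gale", since length 4. Group A: "coffee", since length 6. Group B: "forge", since length 5. Group B: "relay", since length 5. Group B: "alloy", since length 5.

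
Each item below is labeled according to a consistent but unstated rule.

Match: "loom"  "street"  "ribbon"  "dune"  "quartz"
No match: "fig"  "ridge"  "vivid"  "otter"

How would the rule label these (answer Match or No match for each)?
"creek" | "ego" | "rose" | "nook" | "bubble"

No match, No match, Match, Match, Match

Comparing the two groups points to one rule — even length.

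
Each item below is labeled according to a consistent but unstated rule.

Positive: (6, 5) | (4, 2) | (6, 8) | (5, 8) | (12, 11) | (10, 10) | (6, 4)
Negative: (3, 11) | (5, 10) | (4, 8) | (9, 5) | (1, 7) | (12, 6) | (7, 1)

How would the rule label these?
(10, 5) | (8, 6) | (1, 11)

Every 'Positive' example satisfies: |first − second| ≤ 3. None of the 'Negative' examples do.
(10, 5) — |10−5| = 5, hence Negative. (8, 6) — |8−6| = 2, hence Positive. (1, 11) — |1−11| = 10, hence Negative.

Negative, Positive, Negative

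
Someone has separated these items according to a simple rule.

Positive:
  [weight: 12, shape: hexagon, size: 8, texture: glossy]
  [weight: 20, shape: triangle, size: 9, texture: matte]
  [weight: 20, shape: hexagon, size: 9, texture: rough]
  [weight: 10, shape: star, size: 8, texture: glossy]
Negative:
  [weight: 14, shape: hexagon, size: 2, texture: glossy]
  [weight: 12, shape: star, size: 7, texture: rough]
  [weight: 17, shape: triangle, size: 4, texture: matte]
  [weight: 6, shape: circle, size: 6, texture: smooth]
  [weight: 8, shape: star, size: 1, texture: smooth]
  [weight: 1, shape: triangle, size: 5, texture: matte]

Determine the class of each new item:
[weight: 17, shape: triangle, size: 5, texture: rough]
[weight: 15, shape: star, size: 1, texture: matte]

All 'Positive' examples share one property — size ≥ 8 — and every 'Negative' example lacks it.
[weight: 17, shape: triangle, size: 5, texture: rough] — size = 5, hence Negative. [weight: 15, shape: star, size: 1, texture: matte] — size = 1, hence Negative.

Negative, Negative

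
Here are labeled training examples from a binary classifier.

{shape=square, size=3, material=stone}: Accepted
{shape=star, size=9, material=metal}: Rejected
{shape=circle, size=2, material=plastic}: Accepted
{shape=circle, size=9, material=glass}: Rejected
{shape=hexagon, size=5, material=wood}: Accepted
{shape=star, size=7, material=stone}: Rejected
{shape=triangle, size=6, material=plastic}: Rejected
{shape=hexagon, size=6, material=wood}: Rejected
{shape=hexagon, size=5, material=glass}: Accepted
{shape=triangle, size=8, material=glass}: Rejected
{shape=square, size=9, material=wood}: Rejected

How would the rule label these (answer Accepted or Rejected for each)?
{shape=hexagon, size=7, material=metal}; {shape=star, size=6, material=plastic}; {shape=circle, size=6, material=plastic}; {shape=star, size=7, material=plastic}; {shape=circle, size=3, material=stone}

Rejected, Rejected, Rejected, Rejected, Accepted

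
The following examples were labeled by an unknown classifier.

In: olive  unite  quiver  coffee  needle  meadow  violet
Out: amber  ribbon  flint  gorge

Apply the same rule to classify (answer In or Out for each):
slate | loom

Out, Out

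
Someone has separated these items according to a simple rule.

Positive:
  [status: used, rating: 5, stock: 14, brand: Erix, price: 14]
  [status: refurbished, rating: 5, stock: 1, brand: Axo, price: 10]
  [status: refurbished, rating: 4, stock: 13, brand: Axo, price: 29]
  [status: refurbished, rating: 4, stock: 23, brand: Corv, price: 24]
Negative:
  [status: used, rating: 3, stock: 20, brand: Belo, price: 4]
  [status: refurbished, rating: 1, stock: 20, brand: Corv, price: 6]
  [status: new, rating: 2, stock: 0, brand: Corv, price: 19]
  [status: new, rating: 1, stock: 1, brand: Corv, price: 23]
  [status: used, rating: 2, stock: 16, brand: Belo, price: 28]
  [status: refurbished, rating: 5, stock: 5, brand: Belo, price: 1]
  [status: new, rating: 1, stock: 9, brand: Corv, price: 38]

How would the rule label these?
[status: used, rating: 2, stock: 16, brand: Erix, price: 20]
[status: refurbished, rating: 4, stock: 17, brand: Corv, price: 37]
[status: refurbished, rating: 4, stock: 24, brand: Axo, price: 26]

The simplest hypothesis consistent with all the labels is: rating ≥ 3 AND price ≥ 6.
[status: used, rating: 2, stock: 16, brand: Erix, price: 20] — rating = 2, price = 20, hence Negative.
[status: refurbished, rating: 4, stock: 17, brand: Corv, price: 37] — rating = 4, price = 37, hence Positive.
[status: refurbished, rating: 4, stock: 24, brand: Axo, price: 26] — rating = 4, price = 26, hence Positive.

Negative, Positive, Positive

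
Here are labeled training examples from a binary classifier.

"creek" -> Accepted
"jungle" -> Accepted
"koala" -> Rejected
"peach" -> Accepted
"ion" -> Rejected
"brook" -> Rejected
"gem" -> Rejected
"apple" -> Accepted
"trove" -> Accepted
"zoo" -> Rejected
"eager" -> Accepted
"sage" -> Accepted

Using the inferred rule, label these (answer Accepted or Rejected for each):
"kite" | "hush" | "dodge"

Accepted, Rejected, Accepted

The common property of the 'Accepted' items is: length ≥ 4 AND contains 'e'. No 'Rejected' item has it.
"kite": Accepted (length 4, has 'e'). "hush": Rejected (length 4, no 'e'). "dodge": Accepted (length 5, has 'e').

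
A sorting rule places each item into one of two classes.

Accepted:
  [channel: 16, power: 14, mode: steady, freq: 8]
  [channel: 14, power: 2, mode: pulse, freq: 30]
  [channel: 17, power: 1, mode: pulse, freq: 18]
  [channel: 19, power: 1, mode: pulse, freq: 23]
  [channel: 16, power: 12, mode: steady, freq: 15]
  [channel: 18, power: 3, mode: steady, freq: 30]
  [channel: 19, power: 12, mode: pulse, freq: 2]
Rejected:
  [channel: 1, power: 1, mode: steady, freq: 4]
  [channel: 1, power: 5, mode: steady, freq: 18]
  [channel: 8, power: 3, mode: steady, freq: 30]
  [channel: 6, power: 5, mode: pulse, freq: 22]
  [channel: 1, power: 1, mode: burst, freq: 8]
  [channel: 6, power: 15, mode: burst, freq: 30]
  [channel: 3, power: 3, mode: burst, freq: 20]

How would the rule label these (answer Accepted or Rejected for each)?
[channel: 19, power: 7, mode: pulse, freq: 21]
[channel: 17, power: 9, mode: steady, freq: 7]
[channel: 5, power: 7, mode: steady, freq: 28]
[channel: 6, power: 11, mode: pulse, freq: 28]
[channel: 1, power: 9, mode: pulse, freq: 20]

Accepted, Accepted, Rejected, Rejected, Rejected

The classifier is using: channel ≥ 14.
[channel: 19, power: 7, mode: pulse, freq: 21]: Accepted (channel = 19). [channel: 17, power: 9, mode: steady, freq: 7]: Accepted (channel = 17). [channel: 5, power: 7, mode: steady, freq: 28]: Rejected (channel = 5). [channel: 6, power: 11, mode: pulse, freq: 28]: Rejected (channel = 6). [channel: 1, power: 9, mode: pulse, freq: 20]: Rejected (channel = 1).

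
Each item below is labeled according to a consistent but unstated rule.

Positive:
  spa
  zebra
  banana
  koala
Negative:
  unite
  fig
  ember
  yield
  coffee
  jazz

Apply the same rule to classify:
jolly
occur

The pattern is that an item is 'Positive' exactly when: ends with 'a'.

Negative, Negative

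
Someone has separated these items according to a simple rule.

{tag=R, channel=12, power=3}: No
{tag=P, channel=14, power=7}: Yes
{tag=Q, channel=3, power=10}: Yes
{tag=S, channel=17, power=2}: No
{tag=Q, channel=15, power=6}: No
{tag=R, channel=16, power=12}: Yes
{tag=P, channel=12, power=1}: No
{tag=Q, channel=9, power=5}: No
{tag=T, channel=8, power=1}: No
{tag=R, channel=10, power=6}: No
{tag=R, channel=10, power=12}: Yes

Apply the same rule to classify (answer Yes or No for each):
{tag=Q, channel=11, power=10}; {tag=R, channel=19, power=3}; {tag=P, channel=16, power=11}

Yes, No, Yes

The common property of the 'Yes' items is: power ≥ 7. No 'No' item has it.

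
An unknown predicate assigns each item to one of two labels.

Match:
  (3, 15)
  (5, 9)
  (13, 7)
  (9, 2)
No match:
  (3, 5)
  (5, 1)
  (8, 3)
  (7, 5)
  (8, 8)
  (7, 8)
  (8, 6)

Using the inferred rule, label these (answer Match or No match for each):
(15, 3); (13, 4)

Match, Match

The classifier is using: max ≥ 9.
Match: (15, 3), since max 15.
Match: (13, 4), since max 13.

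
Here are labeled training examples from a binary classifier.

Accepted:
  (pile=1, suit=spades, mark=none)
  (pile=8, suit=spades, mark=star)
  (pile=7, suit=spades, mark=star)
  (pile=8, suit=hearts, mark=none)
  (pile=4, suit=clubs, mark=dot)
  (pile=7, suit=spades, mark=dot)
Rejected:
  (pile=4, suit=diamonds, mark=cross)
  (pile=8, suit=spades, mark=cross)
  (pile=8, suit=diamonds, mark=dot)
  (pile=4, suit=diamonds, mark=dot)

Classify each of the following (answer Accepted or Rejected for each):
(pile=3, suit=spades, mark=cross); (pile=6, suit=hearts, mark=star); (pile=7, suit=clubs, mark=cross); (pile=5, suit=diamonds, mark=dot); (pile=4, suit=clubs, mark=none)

The classifier is using: mark is not cross AND suit is not diamonds.
(pile=3, suit=spades, mark=cross) → mark is cross, suit is spades → Rejected. (pile=6, suit=hearts, mark=star) → mark is star, suit is hearts → Accepted. (pile=7, suit=clubs, mark=cross) → mark is cross, suit is clubs → Rejected. (pile=5, suit=diamonds, mark=dot) → mark is dot, suit is diamonds → Rejected. (pile=4, suit=clubs, mark=none) → mark is none, suit is clubs → Accepted.

Rejected, Accepted, Rejected, Rejected, Accepted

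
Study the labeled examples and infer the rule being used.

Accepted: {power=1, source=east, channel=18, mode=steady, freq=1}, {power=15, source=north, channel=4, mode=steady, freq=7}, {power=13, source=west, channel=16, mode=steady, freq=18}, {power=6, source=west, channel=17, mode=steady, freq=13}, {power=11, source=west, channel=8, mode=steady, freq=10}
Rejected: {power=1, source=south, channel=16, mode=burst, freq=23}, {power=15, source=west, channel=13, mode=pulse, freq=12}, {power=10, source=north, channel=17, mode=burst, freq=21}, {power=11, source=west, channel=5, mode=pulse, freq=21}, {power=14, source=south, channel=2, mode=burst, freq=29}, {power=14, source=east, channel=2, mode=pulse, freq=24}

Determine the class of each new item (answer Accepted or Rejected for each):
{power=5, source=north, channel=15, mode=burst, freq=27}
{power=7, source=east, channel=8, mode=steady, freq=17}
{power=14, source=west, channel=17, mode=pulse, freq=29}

All 'Accepted' examples share one property — mode is steady — and every 'Rejected' example lacks it.
{power=5, source=north, channel=15, mode=burst, freq=27} → mode is burst → Rejected.
{power=7, source=east, channel=8, mode=steady, freq=17} → mode is steady → Accepted.
{power=14, source=west, channel=17, mode=pulse, freq=29} → mode is pulse → Rejected.

Rejected, Accepted, Rejected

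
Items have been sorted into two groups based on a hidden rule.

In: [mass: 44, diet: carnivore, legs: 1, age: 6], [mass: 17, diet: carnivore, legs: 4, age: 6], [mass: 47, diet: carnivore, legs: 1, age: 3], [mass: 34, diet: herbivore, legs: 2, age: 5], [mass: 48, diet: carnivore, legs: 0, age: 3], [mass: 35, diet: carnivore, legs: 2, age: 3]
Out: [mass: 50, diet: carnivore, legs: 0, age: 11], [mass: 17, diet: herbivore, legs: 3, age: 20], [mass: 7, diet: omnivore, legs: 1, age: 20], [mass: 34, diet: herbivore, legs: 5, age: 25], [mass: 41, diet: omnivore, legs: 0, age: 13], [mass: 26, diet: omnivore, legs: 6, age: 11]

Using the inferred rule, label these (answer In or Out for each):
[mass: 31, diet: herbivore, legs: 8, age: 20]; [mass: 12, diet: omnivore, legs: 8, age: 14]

The simplest hypothesis consistent with all the labels is: age ≤ 6.
[mass: 31, diet: herbivore, legs: 8, age: 20]: age = 20, fails the rule → Out. [mass: 12, diet: omnivore, legs: 8, age: 14]: age = 14, fails the rule → Out.

Out, Out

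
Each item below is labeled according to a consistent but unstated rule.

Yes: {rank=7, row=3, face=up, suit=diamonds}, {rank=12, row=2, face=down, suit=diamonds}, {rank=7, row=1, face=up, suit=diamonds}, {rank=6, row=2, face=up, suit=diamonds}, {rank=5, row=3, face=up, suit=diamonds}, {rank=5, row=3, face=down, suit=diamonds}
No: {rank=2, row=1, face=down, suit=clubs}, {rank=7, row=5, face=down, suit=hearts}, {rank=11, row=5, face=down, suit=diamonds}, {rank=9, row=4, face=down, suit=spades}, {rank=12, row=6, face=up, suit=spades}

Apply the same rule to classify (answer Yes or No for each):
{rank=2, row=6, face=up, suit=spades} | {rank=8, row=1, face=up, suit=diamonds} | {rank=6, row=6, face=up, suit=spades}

The distinguishing property — suit is diamonds AND row ≤ 3 — holds for all the 'Yes' cases and none of the 'No' cases.

No, Yes, No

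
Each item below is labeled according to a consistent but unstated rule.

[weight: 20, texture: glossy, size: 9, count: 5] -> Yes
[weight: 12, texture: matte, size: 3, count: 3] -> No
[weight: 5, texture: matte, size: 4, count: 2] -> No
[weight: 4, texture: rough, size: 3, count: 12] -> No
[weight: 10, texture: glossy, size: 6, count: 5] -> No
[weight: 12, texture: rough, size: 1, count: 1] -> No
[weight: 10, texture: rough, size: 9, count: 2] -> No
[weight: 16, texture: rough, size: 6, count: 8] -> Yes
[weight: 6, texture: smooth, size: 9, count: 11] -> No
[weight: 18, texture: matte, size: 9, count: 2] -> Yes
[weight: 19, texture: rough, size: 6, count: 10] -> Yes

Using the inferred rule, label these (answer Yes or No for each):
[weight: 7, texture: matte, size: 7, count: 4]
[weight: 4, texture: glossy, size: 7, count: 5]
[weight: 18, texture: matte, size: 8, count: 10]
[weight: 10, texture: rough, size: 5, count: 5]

'Yes' ⟺ weight ≥ 16.
[weight: 7, texture: matte, size: 7, count: 4]: No (weight = 7).
[weight: 4, texture: glossy, size: 7, count: 5]: No (weight = 4).
[weight: 18, texture: matte, size: 8, count: 10]: Yes (weight = 18).
[weight: 10, texture: rough, size: 5, count: 5]: No (weight = 10).

No, No, Yes, No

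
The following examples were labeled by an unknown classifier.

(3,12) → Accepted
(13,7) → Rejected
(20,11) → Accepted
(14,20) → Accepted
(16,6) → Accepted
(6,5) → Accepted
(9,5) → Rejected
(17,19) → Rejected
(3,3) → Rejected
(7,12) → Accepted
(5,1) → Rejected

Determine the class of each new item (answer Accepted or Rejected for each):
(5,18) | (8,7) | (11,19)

Accepted, Accepted, Rejected

The distinguishing property — product is even — holds for all the 'Accepted' cases and none of the 'Rejected' cases.
(5,18): 5·18 = 90, has this property → Accepted.
(8,7): 8·7 = 56, has this property → Accepted.
(11,19): 11·19 = 209, does not pass → Rejected.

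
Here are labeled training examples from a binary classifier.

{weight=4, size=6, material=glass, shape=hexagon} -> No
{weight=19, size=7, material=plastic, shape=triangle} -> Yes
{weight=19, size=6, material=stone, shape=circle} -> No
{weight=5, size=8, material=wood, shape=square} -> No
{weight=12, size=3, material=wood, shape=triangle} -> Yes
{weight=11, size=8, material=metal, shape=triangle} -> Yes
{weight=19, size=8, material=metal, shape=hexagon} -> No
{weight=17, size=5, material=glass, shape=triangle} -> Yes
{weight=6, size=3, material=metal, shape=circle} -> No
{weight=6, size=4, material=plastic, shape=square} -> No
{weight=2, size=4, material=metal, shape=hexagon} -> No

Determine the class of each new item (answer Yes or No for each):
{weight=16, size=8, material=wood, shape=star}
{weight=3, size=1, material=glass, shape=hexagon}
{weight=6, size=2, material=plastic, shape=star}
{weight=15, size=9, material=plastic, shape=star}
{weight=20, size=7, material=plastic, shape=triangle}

The classifier is using: shape is triangle.
{weight=16, size=8, material=wood, shape=star} — shape is star, hence No. {weight=3, size=1, material=glass, shape=hexagon} — shape is hexagon, hence No. {weight=6, size=2, material=plastic, shape=star} — shape is star, hence No. {weight=15, size=9, material=plastic, shape=star} — shape is star, hence No. {weight=20, size=7, material=plastic, shape=triangle} — shape is triangle, hence Yes.

No, No, No, No, Yes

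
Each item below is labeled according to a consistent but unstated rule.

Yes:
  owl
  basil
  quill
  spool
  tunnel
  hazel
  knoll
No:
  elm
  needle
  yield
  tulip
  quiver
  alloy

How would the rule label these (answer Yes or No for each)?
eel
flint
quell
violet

Yes, No, Yes, No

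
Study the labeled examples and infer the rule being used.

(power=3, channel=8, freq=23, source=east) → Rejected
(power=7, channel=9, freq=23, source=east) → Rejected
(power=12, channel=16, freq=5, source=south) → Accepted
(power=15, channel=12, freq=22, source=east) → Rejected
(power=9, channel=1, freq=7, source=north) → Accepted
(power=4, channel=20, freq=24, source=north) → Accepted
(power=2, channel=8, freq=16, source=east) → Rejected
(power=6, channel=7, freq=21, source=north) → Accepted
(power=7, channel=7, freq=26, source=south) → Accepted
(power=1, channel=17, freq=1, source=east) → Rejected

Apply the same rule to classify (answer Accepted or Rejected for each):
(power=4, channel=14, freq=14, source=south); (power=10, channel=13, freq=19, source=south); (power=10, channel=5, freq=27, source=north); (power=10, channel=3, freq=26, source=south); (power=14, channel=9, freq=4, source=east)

Accepted, Accepted, Accepted, Accepted, Rejected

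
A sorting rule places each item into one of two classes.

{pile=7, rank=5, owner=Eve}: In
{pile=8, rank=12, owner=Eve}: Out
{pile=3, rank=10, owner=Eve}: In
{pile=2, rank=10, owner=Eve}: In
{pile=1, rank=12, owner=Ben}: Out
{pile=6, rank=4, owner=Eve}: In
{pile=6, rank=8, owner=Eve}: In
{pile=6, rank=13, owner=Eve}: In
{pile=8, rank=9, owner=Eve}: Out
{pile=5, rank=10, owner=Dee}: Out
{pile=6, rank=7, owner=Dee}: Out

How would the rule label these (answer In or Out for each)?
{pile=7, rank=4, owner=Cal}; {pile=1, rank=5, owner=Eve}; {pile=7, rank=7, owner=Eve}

Out, In, In

The simplest hypothesis consistent with all the labels is: owner is Eve AND pile ≤ 7.
{pile=7, rank=4, owner=Cal}: owner is Cal, pile = 7 — fails this test, so Out. {pile=1, rank=5, owner=Eve}: owner is Eve, pile = 1 — satisfies this, so In. {pile=7, rank=7, owner=Eve}: owner is Eve, pile = 7 — satisfies this, so In.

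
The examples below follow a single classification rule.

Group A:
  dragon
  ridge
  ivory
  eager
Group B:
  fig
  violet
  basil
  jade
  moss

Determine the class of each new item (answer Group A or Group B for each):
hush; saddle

The pattern is that an item is 'Group A' exactly when: contains 'r'.
hush: no 'r', does not satisfy this → Group B.
saddle: no 'r', does not satisfy this → Group B.

Group B, Group B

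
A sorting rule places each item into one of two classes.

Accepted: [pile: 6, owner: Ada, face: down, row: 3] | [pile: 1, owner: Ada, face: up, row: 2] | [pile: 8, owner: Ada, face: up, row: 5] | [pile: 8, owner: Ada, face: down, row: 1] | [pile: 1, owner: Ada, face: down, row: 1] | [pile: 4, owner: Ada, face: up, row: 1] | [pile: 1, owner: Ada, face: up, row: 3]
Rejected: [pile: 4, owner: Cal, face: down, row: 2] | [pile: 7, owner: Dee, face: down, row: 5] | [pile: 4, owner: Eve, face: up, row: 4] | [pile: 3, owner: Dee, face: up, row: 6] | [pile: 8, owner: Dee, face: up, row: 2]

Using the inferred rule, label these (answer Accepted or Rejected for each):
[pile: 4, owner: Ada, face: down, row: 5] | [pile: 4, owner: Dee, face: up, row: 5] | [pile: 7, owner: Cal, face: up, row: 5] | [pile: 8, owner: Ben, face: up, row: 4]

Accepted, Rejected, Rejected, Rejected

Rule: owner is Ada. This holds for each 'Accepted' example and fails for each 'Rejected' one.
[pile: 4, owner: Ada, face: down, row: 5] — owner is Ada, hence Accepted.
[pile: 4, owner: Dee, face: up, row: 5] — owner is Dee, hence Rejected.
[pile: 7, owner: Cal, face: up, row: 5] — owner is Cal, hence Rejected.
[pile: 8, owner: Ben, face: up, row: 4] — owner is Ben, hence Rejected.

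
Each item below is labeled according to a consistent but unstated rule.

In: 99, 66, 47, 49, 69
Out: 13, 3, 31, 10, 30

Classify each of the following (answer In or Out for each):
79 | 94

In, In

The classifier is using: at least 47.
79: 79 ≥ 47 — passes, so In.
94: 94 ≥ 47 — passes, so In.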